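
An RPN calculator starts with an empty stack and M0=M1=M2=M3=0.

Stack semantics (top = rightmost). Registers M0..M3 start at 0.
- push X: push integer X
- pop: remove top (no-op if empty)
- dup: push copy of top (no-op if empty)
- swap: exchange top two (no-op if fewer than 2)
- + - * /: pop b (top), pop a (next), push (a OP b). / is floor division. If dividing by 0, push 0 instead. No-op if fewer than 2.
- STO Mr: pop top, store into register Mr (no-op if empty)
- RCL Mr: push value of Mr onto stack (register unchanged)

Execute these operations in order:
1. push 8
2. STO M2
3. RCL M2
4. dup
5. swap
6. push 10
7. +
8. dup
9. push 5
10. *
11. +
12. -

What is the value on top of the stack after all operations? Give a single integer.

After op 1 (push 8): stack=[8] mem=[0,0,0,0]
After op 2 (STO M2): stack=[empty] mem=[0,0,8,0]
After op 3 (RCL M2): stack=[8] mem=[0,0,8,0]
After op 4 (dup): stack=[8,8] mem=[0,0,8,0]
After op 5 (swap): stack=[8,8] mem=[0,0,8,0]
After op 6 (push 10): stack=[8,8,10] mem=[0,0,8,0]
After op 7 (+): stack=[8,18] mem=[0,0,8,0]
After op 8 (dup): stack=[8,18,18] mem=[0,0,8,0]
After op 9 (push 5): stack=[8,18,18,5] mem=[0,0,8,0]
After op 10 (*): stack=[8,18,90] mem=[0,0,8,0]
After op 11 (+): stack=[8,108] mem=[0,0,8,0]
After op 12 (-): stack=[-100] mem=[0,0,8,0]

Answer: -100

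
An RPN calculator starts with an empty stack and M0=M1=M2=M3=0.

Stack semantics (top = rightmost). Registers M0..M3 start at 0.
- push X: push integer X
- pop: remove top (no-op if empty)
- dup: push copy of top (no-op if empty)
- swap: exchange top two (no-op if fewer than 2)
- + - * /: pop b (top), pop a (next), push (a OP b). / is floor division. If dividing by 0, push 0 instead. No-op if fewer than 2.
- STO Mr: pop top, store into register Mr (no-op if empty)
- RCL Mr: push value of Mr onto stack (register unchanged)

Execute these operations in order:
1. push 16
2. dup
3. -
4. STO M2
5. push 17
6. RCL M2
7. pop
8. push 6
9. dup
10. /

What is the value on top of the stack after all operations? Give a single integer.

Answer: 1

Derivation:
After op 1 (push 16): stack=[16] mem=[0,0,0,0]
After op 2 (dup): stack=[16,16] mem=[0,0,0,0]
After op 3 (-): stack=[0] mem=[0,0,0,0]
After op 4 (STO M2): stack=[empty] mem=[0,0,0,0]
After op 5 (push 17): stack=[17] mem=[0,0,0,0]
After op 6 (RCL M2): stack=[17,0] mem=[0,0,0,0]
After op 7 (pop): stack=[17] mem=[0,0,0,0]
After op 8 (push 6): stack=[17,6] mem=[0,0,0,0]
After op 9 (dup): stack=[17,6,6] mem=[0,0,0,0]
After op 10 (/): stack=[17,1] mem=[0,0,0,0]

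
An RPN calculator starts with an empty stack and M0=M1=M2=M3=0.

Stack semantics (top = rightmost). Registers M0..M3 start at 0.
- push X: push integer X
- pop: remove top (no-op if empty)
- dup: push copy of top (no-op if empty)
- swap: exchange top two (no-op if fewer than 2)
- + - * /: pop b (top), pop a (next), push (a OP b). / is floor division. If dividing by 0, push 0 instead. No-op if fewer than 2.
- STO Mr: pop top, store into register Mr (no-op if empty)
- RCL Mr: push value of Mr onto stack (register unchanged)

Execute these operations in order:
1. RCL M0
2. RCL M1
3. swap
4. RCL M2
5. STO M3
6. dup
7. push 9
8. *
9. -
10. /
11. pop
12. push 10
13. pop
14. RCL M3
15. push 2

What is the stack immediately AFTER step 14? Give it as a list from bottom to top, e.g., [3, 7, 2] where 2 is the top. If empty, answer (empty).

After op 1 (RCL M0): stack=[0] mem=[0,0,0,0]
After op 2 (RCL M1): stack=[0,0] mem=[0,0,0,0]
After op 3 (swap): stack=[0,0] mem=[0,0,0,0]
After op 4 (RCL M2): stack=[0,0,0] mem=[0,0,0,0]
After op 5 (STO M3): stack=[0,0] mem=[0,0,0,0]
After op 6 (dup): stack=[0,0,0] mem=[0,0,0,0]
After op 7 (push 9): stack=[0,0,0,9] mem=[0,0,0,0]
After op 8 (*): stack=[0,0,0] mem=[0,0,0,0]
After op 9 (-): stack=[0,0] mem=[0,0,0,0]
After op 10 (/): stack=[0] mem=[0,0,0,0]
After op 11 (pop): stack=[empty] mem=[0,0,0,0]
After op 12 (push 10): stack=[10] mem=[0,0,0,0]
After op 13 (pop): stack=[empty] mem=[0,0,0,0]
After op 14 (RCL M3): stack=[0] mem=[0,0,0,0]

[0]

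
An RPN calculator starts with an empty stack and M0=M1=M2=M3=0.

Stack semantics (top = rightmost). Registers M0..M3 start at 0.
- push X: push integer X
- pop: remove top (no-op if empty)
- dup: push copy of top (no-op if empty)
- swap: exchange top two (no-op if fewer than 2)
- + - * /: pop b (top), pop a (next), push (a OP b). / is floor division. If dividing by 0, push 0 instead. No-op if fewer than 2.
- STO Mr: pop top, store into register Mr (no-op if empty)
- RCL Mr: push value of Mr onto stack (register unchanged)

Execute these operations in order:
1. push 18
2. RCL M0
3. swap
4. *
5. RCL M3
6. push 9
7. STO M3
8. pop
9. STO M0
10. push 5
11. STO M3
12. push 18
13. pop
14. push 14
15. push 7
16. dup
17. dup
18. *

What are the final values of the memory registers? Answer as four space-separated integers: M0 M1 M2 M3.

Answer: 0 0 0 5

Derivation:
After op 1 (push 18): stack=[18] mem=[0,0,0,0]
After op 2 (RCL M0): stack=[18,0] mem=[0,0,0,0]
After op 3 (swap): stack=[0,18] mem=[0,0,0,0]
After op 4 (*): stack=[0] mem=[0,0,0,0]
After op 5 (RCL M3): stack=[0,0] mem=[0,0,0,0]
After op 6 (push 9): stack=[0,0,9] mem=[0,0,0,0]
After op 7 (STO M3): stack=[0,0] mem=[0,0,0,9]
After op 8 (pop): stack=[0] mem=[0,0,0,9]
After op 9 (STO M0): stack=[empty] mem=[0,0,0,9]
After op 10 (push 5): stack=[5] mem=[0,0,0,9]
After op 11 (STO M3): stack=[empty] mem=[0,0,0,5]
After op 12 (push 18): stack=[18] mem=[0,0,0,5]
After op 13 (pop): stack=[empty] mem=[0,0,0,5]
After op 14 (push 14): stack=[14] mem=[0,0,0,5]
After op 15 (push 7): stack=[14,7] mem=[0,0,0,5]
After op 16 (dup): stack=[14,7,7] mem=[0,0,0,5]
After op 17 (dup): stack=[14,7,7,7] mem=[0,0,0,5]
After op 18 (*): stack=[14,7,49] mem=[0,0,0,5]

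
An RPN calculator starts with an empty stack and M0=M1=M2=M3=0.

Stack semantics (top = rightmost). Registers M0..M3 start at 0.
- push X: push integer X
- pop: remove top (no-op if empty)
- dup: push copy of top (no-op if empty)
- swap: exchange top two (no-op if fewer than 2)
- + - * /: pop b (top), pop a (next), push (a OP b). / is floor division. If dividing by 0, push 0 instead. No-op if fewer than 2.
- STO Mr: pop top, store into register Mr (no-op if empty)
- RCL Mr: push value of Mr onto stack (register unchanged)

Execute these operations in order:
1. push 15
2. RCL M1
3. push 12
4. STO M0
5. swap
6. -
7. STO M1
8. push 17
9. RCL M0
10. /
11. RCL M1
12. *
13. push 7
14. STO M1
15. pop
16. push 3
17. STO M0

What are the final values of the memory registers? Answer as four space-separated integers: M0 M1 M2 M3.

After op 1 (push 15): stack=[15] mem=[0,0,0,0]
After op 2 (RCL M1): stack=[15,0] mem=[0,0,0,0]
After op 3 (push 12): stack=[15,0,12] mem=[0,0,0,0]
After op 4 (STO M0): stack=[15,0] mem=[12,0,0,0]
After op 5 (swap): stack=[0,15] mem=[12,0,0,0]
After op 6 (-): stack=[-15] mem=[12,0,0,0]
After op 7 (STO M1): stack=[empty] mem=[12,-15,0,0]
After op 8 (push 17): stack=[17] mem=[12,-15,0,0]
After op 9 (RCL M0): stack=[17,12] mem=[12,-15,0,0]
After op 10 (/): stack=[1] mem=[12,-15,0,0]
After op 11 (RCL M1): stack=[1,-15] mem=[12,-15,0,0]
After op 12 (*): stack=[-15] mem=[12,-15,0,0]
After op 13 (push 7): stack=[-15,7] mem=[12,-15,0,0]
After op 14 (STO M1): stack=[-15] mem=[12,7,0,0]
After op 15 (pop): stack=[empty] mem=[12,7,0,0]
After op 16 (push 3): stack=[3] mem=[12,7,0,0]
After op 17 (STO M0): stack=[empty] mem=[3,7,0,0]

Answer: 3 7 0 0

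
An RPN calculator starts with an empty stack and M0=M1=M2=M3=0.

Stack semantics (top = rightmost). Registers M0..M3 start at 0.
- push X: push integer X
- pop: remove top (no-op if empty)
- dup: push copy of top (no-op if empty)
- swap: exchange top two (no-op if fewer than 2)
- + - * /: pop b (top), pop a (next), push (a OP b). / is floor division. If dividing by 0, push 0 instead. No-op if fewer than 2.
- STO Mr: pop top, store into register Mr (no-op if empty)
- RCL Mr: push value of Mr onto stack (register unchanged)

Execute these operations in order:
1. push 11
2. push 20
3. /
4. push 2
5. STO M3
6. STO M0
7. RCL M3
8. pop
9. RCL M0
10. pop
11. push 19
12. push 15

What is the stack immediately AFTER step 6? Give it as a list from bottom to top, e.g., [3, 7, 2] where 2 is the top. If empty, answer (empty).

After op 1 (push 11): stack=[11] mem=[0,0,0,0]
After op 2 (push 20): stack=[11,20] mem=[0,0,0,0]
After op 3 (/): stack=[0] mem=[0,0,0,0]
After op 4 (push 2): stack=[0,2] mem=[0,0,0,0]
After op 5 (STO M3): stack=[0] mem=[0,0,0,2]
After op 6 (STO M0): stack=[empty] mem=[0,0,0,2]

(empty)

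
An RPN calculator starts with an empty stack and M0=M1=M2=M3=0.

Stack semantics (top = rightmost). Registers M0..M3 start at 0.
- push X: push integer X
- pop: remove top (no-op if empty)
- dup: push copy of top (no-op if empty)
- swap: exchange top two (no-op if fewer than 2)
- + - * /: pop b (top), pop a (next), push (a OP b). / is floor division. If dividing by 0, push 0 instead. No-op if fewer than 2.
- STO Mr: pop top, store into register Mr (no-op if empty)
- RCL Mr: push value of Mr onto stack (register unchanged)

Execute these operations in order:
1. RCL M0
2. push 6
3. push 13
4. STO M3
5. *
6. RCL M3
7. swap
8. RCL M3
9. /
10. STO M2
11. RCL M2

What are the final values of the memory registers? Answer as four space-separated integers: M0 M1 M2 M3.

Answer: 0 0 0 13

Derivation:
After op 1 (RCL M0): stack=[0] mem=[0,0,0,0]
After op 2 (push 6): stack=[0,6] mem=[0,0,0,0]
After op 3 (push 13): stack=[0,6,13] mem=[0,0,0,0]
After op 4 (STO M3): stack=[0,6] mem=[0,0,0,13]
After op 5 (*): stack=[0] mem=[0,0,0,13]
After op 6 (RCL M3): stack=[0,13] mem=[0,0,0,13]
After op 7 (swap): stack=[13,0] mem=[0,0,0,13]
After op 8 (RCL M3): stack=[13,0,13] mem=[0,0,0,13]
After op 9 (/): stack=[13,0] mem=[0,0,0,13]
After op 10 (STO M2): stack=[13] mem=[0,0,0,13]
After op 11 (RCL M2): stack=[13,0] mem=[0,0,0,13]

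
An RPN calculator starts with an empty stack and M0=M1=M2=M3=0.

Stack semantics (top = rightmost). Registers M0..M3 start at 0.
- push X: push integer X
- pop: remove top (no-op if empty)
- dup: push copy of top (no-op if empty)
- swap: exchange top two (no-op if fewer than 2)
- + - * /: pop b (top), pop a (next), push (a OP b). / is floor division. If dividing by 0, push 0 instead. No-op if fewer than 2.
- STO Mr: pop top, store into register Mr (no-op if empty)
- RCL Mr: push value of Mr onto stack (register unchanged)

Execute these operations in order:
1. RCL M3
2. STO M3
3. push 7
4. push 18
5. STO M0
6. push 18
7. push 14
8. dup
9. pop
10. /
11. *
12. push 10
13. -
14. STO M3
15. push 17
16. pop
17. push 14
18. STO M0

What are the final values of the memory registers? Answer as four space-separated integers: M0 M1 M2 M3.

Answer: 14 0 0 -3

Derivation:
After op 1 (RCL M3): stack=[0] mem=[0,0,0,0]
After op 2 (STO M3): stack=[empty] mem=[0,0,0,0]
After op 3 (push 7): stack=[7] mem=[0,0,0,0]
After op 4 (push 18): stack=[7,18] mem=[0,0,0,0]
After op 5 (STO M0): stack=[7] mem=[18,0,0,0]
After op 6 (push 18): stack=[7,18] mem=[18,0,0,0]
After op 7 (push 14): stack=[7,18,14] mem=[18,0,0,0]
After op 8 (dup): stack=[7,18,14,14] mem=[18,0,0,0]
After op 9 (pop): stack=[7,18,14] mem=[18,0,0,0]
After op 10 (/): stack=[7,1] mem=[18,0,0,0]
After op 11 (*): stack=[7] mem=[18,0,0,0]
After op 12 (push 10): stack=[7,10] mem=[18,0,0,0]
After op 13 (-): stack=[-3] mem=[18,0,0,0]
After op 14 (STO M3): stack=[empty] mem=[18,0,0,-3]
After op 15 (push 17): stack=[17] mem=[18,0,0,-3]
After op 16 (pop): stack=[empty] mem=[18,0,0,-3]
After op 17 (push 14): stack=[14] mem=[18,0,0,-3]
After op 18 (STO M0): stack=[empty] mem=[14,0,0,-3]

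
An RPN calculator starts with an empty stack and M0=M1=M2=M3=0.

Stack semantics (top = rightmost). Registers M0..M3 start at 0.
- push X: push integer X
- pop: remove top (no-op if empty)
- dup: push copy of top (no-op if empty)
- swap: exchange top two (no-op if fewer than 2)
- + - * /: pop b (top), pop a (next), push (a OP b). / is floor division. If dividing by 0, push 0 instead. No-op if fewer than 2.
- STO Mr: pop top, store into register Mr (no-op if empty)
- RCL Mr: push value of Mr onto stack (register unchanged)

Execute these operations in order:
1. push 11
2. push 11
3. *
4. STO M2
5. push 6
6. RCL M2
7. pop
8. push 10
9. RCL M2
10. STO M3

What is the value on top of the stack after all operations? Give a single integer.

After op 1 (push 11): stack=[11] mem=[0,0,0,0]
After op 2 (push 11): stack=[11,11] mem=[0,0,0,0]
After op 3 (*): stack=[121] mem=[0,0,0,0]
After op 4 (STO M2): stack=[empty] mem=[0,0,121,0]
After op 5 (push 6): stack=[6] mem=[0,0,121,0]
After op 6 (RCL M2): stack=[6,121] mem=[0,0,121,0]
After op 7 (pop): stack=[6] mem=[0,0,121,0]
After op 8 (push 10): stack=[6,10] mem=[0,0,121,0]
After op 9 (RCL M2): stack=[6,10,121] mem=[0,0,121,0]
After op 10 (STO M3): stack=[6,10] mem=[0,0,121,121]

Answer: 10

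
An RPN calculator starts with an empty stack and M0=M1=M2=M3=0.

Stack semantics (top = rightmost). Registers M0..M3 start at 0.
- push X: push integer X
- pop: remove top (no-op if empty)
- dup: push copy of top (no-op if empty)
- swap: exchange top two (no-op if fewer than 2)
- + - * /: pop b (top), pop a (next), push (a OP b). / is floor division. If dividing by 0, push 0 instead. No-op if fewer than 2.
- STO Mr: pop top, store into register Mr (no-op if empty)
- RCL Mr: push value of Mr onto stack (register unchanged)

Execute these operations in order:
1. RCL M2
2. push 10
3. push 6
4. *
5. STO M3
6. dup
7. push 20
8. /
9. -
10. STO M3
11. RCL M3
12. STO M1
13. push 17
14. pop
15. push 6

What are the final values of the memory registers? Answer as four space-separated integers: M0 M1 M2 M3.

Answer: 0 0 0 0

Derivation:
After op 1 (RCL M2): stack=[0] mem=[0,0,0,0]
After op 2 (push 10): stack=[0,10] mem=[0,0,0,0]
After op 3 (push 6): stack=[0,10,6] mem=[0,0,0,0]
After op 4 (*): stack=[0,60] mem=[0,0,0,0]
After op 5 (STO M3): stack=[0] mem=[0,0,0,60]
After op 6 (dup): stack=[0,0] mem=[0,0,0,60]
After op 7 (push 20): stack=[0,0,20] mem=[0,0,0,60]
After op 8 (/): stack=[0,0] mem=[0,0,0,60]
After op 9 (-): stack=[0] mem=[0,0,0,60]
After op 10 (STO M3): stack=[empty] mem=[0,0,0,0]
After op 11 (RCL M3): stack=[0] mem=[0,0,0,0]
After op 12 (STO M1): stack=[empty] mem=[0,0,0,0]
After op 13 (push 17): stack=[17] mem=[0,0,0,0]
After op 14 (pop): stack=[empty] mem=[0,0,0,0]
After op 15 (push 6): stack=[6] mem=[0,0,0,0]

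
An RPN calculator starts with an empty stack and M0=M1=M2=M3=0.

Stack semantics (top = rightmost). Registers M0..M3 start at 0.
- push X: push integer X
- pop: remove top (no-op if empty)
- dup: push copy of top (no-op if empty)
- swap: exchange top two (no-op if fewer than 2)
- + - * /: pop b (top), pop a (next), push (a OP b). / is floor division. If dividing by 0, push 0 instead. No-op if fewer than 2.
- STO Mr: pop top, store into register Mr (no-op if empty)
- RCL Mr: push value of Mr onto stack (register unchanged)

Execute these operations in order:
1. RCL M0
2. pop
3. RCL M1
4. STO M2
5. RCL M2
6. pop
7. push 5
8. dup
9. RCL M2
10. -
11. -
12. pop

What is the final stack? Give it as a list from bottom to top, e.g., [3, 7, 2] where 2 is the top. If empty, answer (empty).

After op 1 (RCL M0): stack=[0] mem=[0,0,0,0]
After op 2 (pop): stack=[empty] mem=[0,0,0,0]
After op 3 (RCL M1): stack=[0] mem=[0,0,0,0]
After op 4 (STO M2): stack=[empty] mem=[0,0,0,0]
After op 5 (RCL M2): stack=[0] mem=[0,0,0,0]
After op 6 (pop): stack=[empty] mem=[0,0,0,0]
After op 7 (push 5): stack=[5] mem=[0,0,0,0]
After op 8 (dup): stack=[5,5] mem=[0,0,0,0]
After op 9 (RCL M2): stack=[5,5,0] mem=[0,0,0,0]
After op 10 (-): stack=[5,5] mem=[0,0,0,0]
After op 11 (-): stack=[0] mem=[0,0,0,0]
After op 12 (pop): stack=[empty] mem=[0,0,0,0]

Answer: (empty)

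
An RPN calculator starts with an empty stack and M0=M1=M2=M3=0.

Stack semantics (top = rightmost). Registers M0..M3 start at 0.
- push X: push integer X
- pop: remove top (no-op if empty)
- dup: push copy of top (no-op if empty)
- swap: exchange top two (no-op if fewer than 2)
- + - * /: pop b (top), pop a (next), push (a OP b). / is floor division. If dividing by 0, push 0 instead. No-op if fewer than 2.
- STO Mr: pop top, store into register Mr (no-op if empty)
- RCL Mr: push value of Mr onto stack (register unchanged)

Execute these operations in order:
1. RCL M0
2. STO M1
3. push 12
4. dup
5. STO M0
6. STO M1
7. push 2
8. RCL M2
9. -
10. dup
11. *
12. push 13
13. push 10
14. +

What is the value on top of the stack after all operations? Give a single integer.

After op 1 (RCL M0): stack=[0] mem=[0,0,0,0]
After op 2 (STO M1): stack=[empty] mem=[0,0,0,0]
After op 3 (push 12): stack=[12] mem=[0,0,0,0]
After op 4 (dup): stack=[12,12] mem=[0,0,0,0]
After op 5 (STO M0): stack=[12] mem=[12,0,0,0]
After op 6 (STO M1): stack=[empty] mem=[12,12,0,0]
After op 7 (push 2): stack=[2] mem=[12,12,0,0]
After op 8 (RCL M2): stack=[2,0] mem=[12,12,0,0]
After op 9 (-): stack=[2] mem=[12,12,0,0]
After op 10 (dup): stack=[2,2] mem=[12,12,0,0]
After op 11 (*): stack=[4] mem=[12,12,0,0]
After op 12 (push 13): stack=[4,13] mem=[12,12,0,0]
After op 13 (push 10): stack=[4,13,10] mem=[12,12,0,0]
After op 14 (+): stack=[4,23] mem=[12,12,0,0]

Answer: 23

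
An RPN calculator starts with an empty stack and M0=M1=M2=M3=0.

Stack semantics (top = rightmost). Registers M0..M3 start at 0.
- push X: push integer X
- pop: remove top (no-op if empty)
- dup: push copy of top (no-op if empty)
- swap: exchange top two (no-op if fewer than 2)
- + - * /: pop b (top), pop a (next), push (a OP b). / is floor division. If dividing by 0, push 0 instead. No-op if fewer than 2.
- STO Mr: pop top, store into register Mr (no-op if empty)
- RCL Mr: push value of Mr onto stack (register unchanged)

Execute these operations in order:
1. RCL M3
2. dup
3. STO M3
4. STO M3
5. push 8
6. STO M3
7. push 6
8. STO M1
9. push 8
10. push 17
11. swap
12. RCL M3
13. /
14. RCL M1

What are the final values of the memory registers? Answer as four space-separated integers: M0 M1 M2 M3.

Answer: 0 6 0 8

Derivation:
After op 1 (RCL M3): stack=[0] mem=[0,0,0,0]
After op 2 (dup): stack=[0,0] mem=[0,0,0,0]
After op 3 (STO M3): stack=[0] mem=[0,0,0,0]
After op 4 (STO M3): stack=[empty] mem=[0,0,0,0]
After op 5 (push 8): stack=[8] mem=[0,0,0,0]
After op 6 (STO M3): stack=[empty] mem=[0,0,0,8]
After op 7 (push 6): stack=[6] mem=[0,0,0,8]
After op 8 (STO M1): stack=[empty] mem=[0,6,0,8]
After op 9 (push 8): stack=[8] mem=[0,6,0,8]
After op 10 (push 17): stack=[8,17] mem=[0,6,0,8]
After op 11 (swap): stack=[17,8] mem=[0,6,0,8]
After op 12 (RCL M3): stack=[17,8,8] mem=[0,6,0,8]
After op 13 (/): stack=[17,1] mem=[0,6,0,8]
After op 14 (RCL M1): stack=[17,1,6] mem=[0,6,0,8]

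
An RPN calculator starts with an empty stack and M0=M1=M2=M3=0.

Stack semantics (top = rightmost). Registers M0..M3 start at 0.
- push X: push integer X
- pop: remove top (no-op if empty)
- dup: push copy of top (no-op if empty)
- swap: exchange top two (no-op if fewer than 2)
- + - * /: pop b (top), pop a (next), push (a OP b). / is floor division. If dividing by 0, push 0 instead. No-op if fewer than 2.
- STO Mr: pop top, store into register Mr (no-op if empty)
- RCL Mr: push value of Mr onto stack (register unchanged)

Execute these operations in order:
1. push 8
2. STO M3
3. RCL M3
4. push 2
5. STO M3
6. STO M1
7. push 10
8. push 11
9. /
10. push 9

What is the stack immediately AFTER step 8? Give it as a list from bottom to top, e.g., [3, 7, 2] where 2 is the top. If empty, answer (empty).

After op 1 (push 8): stack=[8] mem=[0,0,0,0]
After op 2 (STO M3): stack=[empty] mem=[0,0,0,8]
After op 3 (RCL M3): stack=[8] mem=[0,0,0,8]
After op 4 (push 2): stack=[8,2] mem=[0,0,0,8]
After op 5 (STO M3): stack=[8] mem=[0,0,0,2]
After op 6 (STO M1): stack=[empty] mem=[0,8,0,2]
After op 7 (push 10): stack=[10] mem=[0,8,0,2]
After op 8 (push 11): stack=[10,11] mem=[0,8,0,2]

[10, 11]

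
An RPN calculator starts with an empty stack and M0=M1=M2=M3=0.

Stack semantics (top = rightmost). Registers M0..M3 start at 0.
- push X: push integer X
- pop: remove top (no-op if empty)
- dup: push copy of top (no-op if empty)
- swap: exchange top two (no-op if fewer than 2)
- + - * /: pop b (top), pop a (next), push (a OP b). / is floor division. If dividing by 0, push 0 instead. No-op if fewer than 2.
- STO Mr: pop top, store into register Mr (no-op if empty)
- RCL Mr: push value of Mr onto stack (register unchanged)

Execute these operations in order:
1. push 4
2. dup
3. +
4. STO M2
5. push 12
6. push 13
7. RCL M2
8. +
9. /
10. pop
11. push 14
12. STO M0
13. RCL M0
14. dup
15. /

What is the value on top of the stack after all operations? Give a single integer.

After op 1 (push 4): stack=[4] mem=[0,0,0,0]
After op 2 (dup): stack=[4,4] mem=[0,0,0,0]
After op 3 (+): stack=[8] mem=[0,0,0,0]
After op 4 (STO M2): stack=[empty] mem=[0,0,8,0]
After op 5 (push 12): stack=[12] mem=[0,0,8,0]
After op 6 (push 13): stack=[12,13] mem=[0,0,8,0]
After op 7 (RCL M2): stack=[12,13,8] mem=[0,0,8,0]
After op 8 (+): stack=[12,21] mem=[0,0,8,0]
After op 9 (/): stack=[0] mem=[0,0,8,0]
After op 10 (pop): stack=[empty] mem=[0,0,8,0]
After op 11 (push 14): stack=[14] mem=[0,0,8,0]
After op 12 (STO M0): stack=[empty] mem=[14,0,8,0]
After op 13 (RCL M0): stack=[14] mem=[14,0,8,0]
After op 14 (dup): stack=[14,14] mem=[14,0,8,0]
After op 15 (/): stack=[1] mem=[14,0,8,0]

Answer: 1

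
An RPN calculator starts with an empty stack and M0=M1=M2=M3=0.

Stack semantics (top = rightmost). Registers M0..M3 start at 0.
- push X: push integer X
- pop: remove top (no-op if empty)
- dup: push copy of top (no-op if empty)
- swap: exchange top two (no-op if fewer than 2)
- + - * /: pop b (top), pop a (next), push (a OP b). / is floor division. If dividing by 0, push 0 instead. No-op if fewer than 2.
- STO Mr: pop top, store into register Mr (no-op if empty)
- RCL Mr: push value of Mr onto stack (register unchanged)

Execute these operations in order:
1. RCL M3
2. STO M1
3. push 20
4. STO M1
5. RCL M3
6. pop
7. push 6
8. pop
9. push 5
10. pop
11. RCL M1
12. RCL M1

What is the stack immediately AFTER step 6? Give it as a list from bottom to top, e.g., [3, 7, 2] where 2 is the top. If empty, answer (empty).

After op 1 (RCL M3): stack=[0] mem=[0,0,0,0]
After op 2 (STO M1): stack=[empty] mem=[0,0,0,0]
After op 3 (push 20): stack=[20] mem=[0,0,0,0]
After op 4 (STO M1): stack=[empty] mem=[0,20,0,0]
After op 5 (RCL M3): stack=[0] mem=[0,20,0,0]
After op 6 (pop): stack=[empty] mem=[0,20,0,0]

(empty)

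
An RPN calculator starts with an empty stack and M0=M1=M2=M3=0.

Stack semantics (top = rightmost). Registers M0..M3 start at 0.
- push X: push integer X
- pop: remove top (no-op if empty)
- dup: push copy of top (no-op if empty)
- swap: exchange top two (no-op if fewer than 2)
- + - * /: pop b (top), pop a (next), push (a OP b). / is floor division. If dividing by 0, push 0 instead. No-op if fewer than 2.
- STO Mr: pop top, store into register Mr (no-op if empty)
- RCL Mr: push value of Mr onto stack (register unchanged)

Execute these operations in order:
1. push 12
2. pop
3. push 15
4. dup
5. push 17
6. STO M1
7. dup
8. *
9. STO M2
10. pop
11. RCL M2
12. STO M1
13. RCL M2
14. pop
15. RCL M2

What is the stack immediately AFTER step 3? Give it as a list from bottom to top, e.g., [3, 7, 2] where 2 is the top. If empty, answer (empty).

After op 1 (push 12): stack=[12] mem=[0,0,0,0]
After op 2 (pop): stack=[empty] mem=[0,0,0,0]
After op 3 (push 15): stack=[15] mem=[0,0,0,0]

[15]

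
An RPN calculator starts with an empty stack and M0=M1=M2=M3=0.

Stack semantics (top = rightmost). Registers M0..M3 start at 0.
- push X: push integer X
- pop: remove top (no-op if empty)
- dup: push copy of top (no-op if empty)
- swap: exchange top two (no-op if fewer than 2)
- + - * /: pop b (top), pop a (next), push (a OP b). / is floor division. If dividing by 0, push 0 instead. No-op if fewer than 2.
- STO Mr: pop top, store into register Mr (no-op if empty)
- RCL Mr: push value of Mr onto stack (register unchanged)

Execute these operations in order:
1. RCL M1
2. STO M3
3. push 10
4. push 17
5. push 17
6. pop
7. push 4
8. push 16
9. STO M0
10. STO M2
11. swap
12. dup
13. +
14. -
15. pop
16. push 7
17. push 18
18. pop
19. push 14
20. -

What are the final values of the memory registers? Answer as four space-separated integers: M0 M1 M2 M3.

Answer: 16 0 4 0

Derivation:
After op 1 (RCL M1): stack=[0] mem=[0,0,0,0]
After op 2 (STO M3): stack=[empty] mem=[0,0,0,0]
After op 3 (push 10): stack=[10] mem=[0,0,0,0]
After op 4 (push 17): stack=[10,17] mem=[0,0,0,0]
After op 5 (push 17): stack=[10,17,17] mem=[0,0,0,0]
After op 6 (pop): stack=[10,17] mem=[0,0,0,0]
After op 7 (push 4): stack=[10,17,4] mem=[0,0,0,0]
After op 8 (push 16): stack=[10,17,4,16] mem=[0,0,0,0]
After op 9 (STO M0): stack=[10,17,4] mem=[16,0,0,0]
After op 10 (STO M2): stack=[10,17] mem=[16,0,4,0]
After op 11 (swap): stack=[17,10] mem=[16,0,4,0]
After op 12 (dup): stack=[17,10,10] mem=[16,0,4,0]
After op 13 (+): stack=[17,20] mem=[16,0,4,0]
After op 14 (-): stack=[-3] mem=[16,0,4,0]
After op 15 (pop): stack=[empty] mem=[16,0,4,0]
After op 16 (push 7): stack=[7] mem=[16,0,4,0]
After op 17 (push 18): stack=[7,18] mem=[16,0,4,0]
After op 18 (pop): stack=[7] mem=[16,0,4,0]
After op 19 (push 14): stack=[7,14] mem=[16,0,4,0]
After op 20 (-): stack=[-7] mem=[16,0,4,0]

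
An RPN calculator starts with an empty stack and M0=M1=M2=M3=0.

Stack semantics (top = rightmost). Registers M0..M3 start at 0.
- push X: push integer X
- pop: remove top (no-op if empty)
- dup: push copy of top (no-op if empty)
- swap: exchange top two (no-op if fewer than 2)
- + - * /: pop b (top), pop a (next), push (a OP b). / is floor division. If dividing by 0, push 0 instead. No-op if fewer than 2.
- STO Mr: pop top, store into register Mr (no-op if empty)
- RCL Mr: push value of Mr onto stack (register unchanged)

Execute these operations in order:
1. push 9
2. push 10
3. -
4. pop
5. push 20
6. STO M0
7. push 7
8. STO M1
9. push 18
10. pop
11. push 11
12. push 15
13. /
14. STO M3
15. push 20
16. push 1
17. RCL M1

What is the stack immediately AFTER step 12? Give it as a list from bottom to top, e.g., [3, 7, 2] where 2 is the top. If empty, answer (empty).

After op 1 (push 9): stack=[9] mem=[0,0,0,0]
After op 2 (push 10): stack=[9,10] mem=[0,0,0,0]
After op 3 (-): stack=[-1] mem=[0,0,0,0]
After op 4 (pop): stack=[empty] mem=[0,0,0,0]
After op 5 (push 20): stack=[20] mem=[0,0,0,0]
After op 6 (STO M0): stack=[empty] mem=[20,0,0,0]
After op 7 (push 7): stack=[7] mem=[20,0,0,0]
After op 8 (STO M1): stack=[empty] mem=[20,7,0,0]
After op 9 (push 18): stack=[18] mem=[20,7,0,0]
After op 10 (pop): stack=[empty] mem=[20,7,0,0]
After op 11 (push 11): stack=[11] mem=[20,7,0,0]
After op 12 (push 15): stack=[11,15] mem=[20,7,0,0]

[11, 15]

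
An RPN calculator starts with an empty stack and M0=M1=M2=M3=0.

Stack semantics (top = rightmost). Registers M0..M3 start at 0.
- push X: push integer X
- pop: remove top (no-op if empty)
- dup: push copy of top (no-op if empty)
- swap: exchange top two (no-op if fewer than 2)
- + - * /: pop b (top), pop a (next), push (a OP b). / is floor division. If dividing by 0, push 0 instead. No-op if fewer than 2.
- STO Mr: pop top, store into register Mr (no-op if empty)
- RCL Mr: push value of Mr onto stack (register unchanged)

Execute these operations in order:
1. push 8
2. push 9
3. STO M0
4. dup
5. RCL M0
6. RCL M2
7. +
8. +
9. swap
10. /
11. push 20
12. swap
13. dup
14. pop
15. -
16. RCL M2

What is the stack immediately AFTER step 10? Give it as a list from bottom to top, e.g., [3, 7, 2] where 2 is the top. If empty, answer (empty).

After op 1 (push 8): stack=[8] mem=[0,0,0,0]
After op 2 (push 9): stack=[8,9] mem=[0,0,0,0]
After op 3 (STO M0): stack=[8] mem=[9,0,0,0]
After op 4 (dup): stack=[8,8] mem=[9,0,0,0]
After op 5 (RCL M0): stack=[8,8,9] mem=[9,0,0,0]
After op 6 (RCL M2): stack=[8,8,9,0] mem=[9,0,0,0]
After op 7 (+): stack=[8,8,9] mem=[9,0,0,0]
After op 8 (+): stack=[8,17] mem=[9,0,0,0]
After op 9 (swap): stack=[17,8] mem=[9,0,0,0]
After op 10 (/): stack=[2] mem=[9,0,0,0]

[2]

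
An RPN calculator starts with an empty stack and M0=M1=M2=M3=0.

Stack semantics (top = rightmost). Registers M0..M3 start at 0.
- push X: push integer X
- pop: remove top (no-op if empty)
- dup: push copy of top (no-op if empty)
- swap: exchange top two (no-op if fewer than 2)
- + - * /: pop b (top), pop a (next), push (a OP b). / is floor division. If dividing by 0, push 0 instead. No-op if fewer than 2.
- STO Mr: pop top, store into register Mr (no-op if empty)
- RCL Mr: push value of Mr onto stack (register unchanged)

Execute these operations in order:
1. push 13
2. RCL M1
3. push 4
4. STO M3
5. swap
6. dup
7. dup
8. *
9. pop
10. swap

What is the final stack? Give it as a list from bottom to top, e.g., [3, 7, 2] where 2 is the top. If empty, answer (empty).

Answer: [13, 0]

Derivation:
After op 1 (push 13): stack=[13] mem=[0,0,0,0]
After op 2 (RCL M1): stack=[13,0] mem=[0,0,0,0]
After op 3 (push 4): stack=[13,0,4] mem=[0,0,0,0]
After op 4 (STO M3): stack=[13,0] mem=[0,0,0,4]
After op 5 (swap): stack=[0,13] mem=[0,0,0,4]
After op 6 (dup): stack=[0,13,13] mem=[0,0,0,4]
After op 7 (dup): stack=[0,13,13,13] mem=[0,0,0,4]
After op 8 (*): stack=[0,13,169] mem=[0,0,0,4]
After op 9 (pop): stack=[0,13] mem=[0,0,0,4]
After op 10 (swap): stack=[13,0] mem=[0,0,0,4]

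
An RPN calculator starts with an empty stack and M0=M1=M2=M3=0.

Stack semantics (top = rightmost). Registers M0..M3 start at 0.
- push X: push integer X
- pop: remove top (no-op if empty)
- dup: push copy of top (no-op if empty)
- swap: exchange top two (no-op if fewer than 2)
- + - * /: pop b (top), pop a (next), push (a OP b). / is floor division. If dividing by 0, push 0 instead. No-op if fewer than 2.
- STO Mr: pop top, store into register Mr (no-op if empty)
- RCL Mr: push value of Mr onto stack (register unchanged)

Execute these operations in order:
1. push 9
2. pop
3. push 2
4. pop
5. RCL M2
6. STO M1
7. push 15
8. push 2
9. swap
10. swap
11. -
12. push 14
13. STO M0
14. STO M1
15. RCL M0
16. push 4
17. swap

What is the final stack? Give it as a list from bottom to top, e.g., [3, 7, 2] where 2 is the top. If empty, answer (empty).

After op 1 (push 9): stack=[9] mem=[0,0,0,0]
After op 2 (pop): stack=[empty] mem=[0,0,0,0]
After op 3 (push 2): stack=[2] mem=[0,0,0,0]
After op 4 (pop): stack=[empty] mem=[0,0,0,0]
After op 5 (RCL M2): stack=[0] mem=[0,0,0,0]
After op 6 (STO M1): stack=[empty] mem=[0,0,0,0]
After op 7 (push 15): stack=[15] mem=[0,0,0,0]
After op 8 (push 2): stack=[15,2] mem=[0,0,0,0]
After op 9 (swap): stack=[2,15] mem=[0,0,0,0]
After op 10 (swap): stack=[15,2] mem=[0,0,0,0]
After op 11 (-): stack=[13] mem=[0,0,0,0]
After op 12 (push 14): stack=[13,14] mem=[0,0,0,0]
After op 13 (STO M0): stack=[13] mem=[14,0,0,0]
After op 14 (STO M1): stack=[empty] mem=[14,13,0,0]
After op 15 (RCL M0): stack=[14] mem=[14,13,0,0]
After op 16 (push 4): stack=[14,4] mem=[14,13,0,0]
After op 17 (swap): stack=[4,14] mem=[14,13,0,0]

Answer: [4, 14]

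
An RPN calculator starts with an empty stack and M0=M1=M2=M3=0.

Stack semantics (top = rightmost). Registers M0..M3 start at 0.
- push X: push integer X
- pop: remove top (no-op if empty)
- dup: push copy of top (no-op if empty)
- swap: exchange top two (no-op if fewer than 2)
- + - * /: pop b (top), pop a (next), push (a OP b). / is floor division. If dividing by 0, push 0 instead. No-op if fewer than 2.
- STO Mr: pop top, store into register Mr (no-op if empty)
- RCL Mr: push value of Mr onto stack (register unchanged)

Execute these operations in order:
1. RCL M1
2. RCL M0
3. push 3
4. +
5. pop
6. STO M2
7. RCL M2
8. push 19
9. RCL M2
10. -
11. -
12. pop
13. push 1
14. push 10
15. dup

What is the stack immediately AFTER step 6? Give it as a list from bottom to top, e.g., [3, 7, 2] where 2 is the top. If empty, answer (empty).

After op 1 (RCL M1): stack=[0] mem=[0,0,0,0]
After op 2 (RCL M0): stack=[0,0] mem=[0,0,0,0]
After op 3 (push 3): stack=[0,0,3] mem=[0,0,0,0]
After op 4 (+): stack=[0,3] mem=[0,0,0,0]
After op 5 (pop): stack=[0] mem=[0,0,0,0]
After op 6 (STO M2): stack=[empty] mem=[0,0,0,0]

(empty)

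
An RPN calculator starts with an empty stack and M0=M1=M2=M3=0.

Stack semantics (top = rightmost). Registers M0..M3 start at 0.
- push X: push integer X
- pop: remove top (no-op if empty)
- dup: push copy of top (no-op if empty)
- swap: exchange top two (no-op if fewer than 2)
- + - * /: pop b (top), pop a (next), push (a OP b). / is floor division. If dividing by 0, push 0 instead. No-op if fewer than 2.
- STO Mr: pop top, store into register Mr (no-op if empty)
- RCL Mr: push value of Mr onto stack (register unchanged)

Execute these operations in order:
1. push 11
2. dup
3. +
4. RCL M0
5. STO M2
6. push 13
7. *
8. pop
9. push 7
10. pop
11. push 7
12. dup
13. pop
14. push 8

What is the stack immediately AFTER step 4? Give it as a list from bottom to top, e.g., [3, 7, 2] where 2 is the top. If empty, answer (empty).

After op 1 (push 11): stack=[11] mem=[0,0,0,0]
After op 2 (dup): stack=[11,11] mem=[0,0,0,0]
After op 3 (+): stack=[22] mem=[0,0,0,0]
After op 4 (RCL M0): stack=[22,0] mem=[0,0,0,0]

[22, 0]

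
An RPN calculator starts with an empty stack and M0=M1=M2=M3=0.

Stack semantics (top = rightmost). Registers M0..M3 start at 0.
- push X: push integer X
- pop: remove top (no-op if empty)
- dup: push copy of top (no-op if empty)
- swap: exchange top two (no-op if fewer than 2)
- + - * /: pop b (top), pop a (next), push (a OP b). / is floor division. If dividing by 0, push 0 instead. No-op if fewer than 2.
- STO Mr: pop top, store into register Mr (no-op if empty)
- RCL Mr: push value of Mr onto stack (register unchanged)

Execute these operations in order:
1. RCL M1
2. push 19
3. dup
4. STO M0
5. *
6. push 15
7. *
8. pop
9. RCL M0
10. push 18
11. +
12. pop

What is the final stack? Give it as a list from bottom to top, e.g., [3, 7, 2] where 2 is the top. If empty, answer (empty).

Answer: (empty)

Derivation:
After op 1 (RCL M1): stack=[0] mem=[0,0,0,0]
After op 2 (push 19): stack=[0,19] mem=[0,0,0,0]
After op 3 (dup): stack=[0,19,19] mem=[0,0,0,0]
After op 4 (STO M0): stack=[0,19] mem=[19,0,0,0]
After op 5 (*): stack=[0] mem=[19,0,0,0]
After op 6 (push 15): stack=[0,15] mem=[19,0,0,0]
After op 7 (*): stack=[0] mem=[19,0,0,0]
After op 8 (pop): stack=[empty] mem=[19,0,0,0]
After op 9 (RCL M0): stack=[19] mem=[19,0,0,0]
After op 10 (push 18): stack=[19,18] mem=[19,0,0,0]
After op 11 (+): stack=[37] mem=[19,0,0,0]
After op 12 (pop): stack=[empty] mem=[19,0,0,0]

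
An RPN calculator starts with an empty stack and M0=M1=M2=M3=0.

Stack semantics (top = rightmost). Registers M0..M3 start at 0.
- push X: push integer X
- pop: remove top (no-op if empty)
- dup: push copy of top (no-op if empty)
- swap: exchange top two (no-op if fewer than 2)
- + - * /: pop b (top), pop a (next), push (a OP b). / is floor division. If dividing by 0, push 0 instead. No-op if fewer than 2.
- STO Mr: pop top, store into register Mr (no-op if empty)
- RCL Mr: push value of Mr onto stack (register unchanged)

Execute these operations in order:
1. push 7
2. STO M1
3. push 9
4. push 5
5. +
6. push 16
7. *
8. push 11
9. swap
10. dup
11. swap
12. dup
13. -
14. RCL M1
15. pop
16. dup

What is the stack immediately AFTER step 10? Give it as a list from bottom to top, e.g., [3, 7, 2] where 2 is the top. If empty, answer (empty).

After op 1 (push 7): stack=[7] mem=[0,0,0,0]
After op 2 (STO M1): stack=[empty] mem=[0,7,0,0]
After op 3 (push 9): stack=[9] mem=[0,7,0,0]
After op 4 (push 5): stack=[9,5] mem=[0,7,0,0]
After op 5 (+): stack=[14] mem=[0,7,0,0]
After op 6 (push 16): stack=[14,16] mem=[0,7,0,0]
After op 7 (*): stack=[224] mem=[0,7,0,0]
After op 8 (push 11): stack=[224,11] mem=[0,7,0,0]
After op 9 (swap): stack=[11,224] mem=[0,7,0,0]
After op 10 (dup): stack=[11,224,224] mem=[0,7,0,0]

[11, 224, 224]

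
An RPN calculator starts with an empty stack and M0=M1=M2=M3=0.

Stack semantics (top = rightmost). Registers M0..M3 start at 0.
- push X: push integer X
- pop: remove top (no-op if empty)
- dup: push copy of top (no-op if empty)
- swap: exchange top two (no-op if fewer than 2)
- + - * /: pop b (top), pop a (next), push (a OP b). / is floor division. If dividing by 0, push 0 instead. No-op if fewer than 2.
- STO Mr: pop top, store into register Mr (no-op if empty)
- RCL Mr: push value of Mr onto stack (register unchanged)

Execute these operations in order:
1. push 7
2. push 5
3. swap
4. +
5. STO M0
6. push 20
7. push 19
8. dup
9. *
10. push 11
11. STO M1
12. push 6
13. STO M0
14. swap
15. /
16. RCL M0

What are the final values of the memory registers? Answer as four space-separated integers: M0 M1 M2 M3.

After op 1 (push 7): stack=[7] mem=[0,0,0,0]
After op 2 (push 5): stack=[7,5] mem=[0,0,0,0]
After op 3 (swap): stack=[5,7] mem=[0,0,0,0]
After op 4 (+): stack=[12] mem=[0,0,0,0]
After op 5 (STO M0): stack=[empty] mem=[12,0,0,0]
After op 6 (push 20): stack=[20] mem=[12,0,0,0]
After op 7 (push 19): stack=[20,19] mem=[12,0,0,0]
After op 8 (dup): stack=[20,19,19] mem=[12,0,0,0]
After op 9 (*): stack=[20,361] mem=[12,0,0,0]
After op 10 (push 11): stack=[20,361,11] mem=[12,0,0,0]
After op 11 (STO M1): stack=[20,361] mem=[12,11,0,0]
After op 12 (push 6): stack=[20,361,6] mem=[12,11,0,0]
After op 13 (STO M0): stack=[20,361] mem=[6,11,0,0]
After op 14 (swap): stack=[361,20] mem=[6,11,0,0]
After op 15 (/): stack=[18] mem=[6,11,0,0]
After op 16 (RCL M0): stack=[18,6] mem=[6,11,0,0]

Answer: 6 11 0 0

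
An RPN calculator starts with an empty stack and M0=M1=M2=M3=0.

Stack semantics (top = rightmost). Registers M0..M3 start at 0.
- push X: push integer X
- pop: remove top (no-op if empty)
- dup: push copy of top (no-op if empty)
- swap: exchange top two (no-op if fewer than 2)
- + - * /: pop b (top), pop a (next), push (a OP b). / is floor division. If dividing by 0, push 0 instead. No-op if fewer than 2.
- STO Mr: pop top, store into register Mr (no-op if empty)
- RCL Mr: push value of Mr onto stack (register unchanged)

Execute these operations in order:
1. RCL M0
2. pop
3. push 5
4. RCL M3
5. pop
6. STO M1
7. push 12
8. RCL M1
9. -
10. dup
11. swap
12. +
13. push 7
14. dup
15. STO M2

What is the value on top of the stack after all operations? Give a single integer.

After op 1 (RCL M0): stack=[0] mem=[0,0,0,0]
After op 2 (pop): stack=[empty] mem=[0,0,0,0]
After op 3 (push 5): stack=[5] mem=[0,0,0,0]
After op 4 (RCL M3): stack=[5,0] mem=[0,0,0,0]
After op 5 (pop): stack=[5] mem=[0,0,0,0]
After op 6 (STO M1): stack=[empty] mem=[0,5,0,0]
After op 7 (push 12): stack=[12] mem=[0,5,0,0]
After op 8 (RCL M1): stack=[12,5] mem=[0,5,0,0]
After op 9 (-): stack=[7] mem=[0,5,0,0]
After op 10 (dup): stack=[7,7] mem=[0,5,0,0]
After op 11 (swap): stack=[7,7] mem=[0,5,0,0]
After op 12 (+): stack=[14] mem=[0,5,0,0]
After op 13 (push 7): stack=[14,7] mem=[0,5,0,0]
After op 14 (dup): stack=[14,7,7] mem=[0,5,0,0]
After op 15 (STO M2): stack=[14,7] mem=[0,5,7,0]

Answer: 7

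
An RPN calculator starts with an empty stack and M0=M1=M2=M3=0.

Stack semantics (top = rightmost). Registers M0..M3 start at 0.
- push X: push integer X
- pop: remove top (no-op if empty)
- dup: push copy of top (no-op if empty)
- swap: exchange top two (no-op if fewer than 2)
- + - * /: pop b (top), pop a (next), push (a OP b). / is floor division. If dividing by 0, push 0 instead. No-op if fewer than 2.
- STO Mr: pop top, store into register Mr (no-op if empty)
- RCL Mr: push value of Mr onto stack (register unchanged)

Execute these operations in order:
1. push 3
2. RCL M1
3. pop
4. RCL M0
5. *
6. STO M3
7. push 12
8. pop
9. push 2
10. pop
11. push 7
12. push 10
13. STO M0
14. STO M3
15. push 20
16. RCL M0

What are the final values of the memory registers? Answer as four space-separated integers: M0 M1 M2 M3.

After op 1 (push 3): stack=[3] mem=[0,0,0,0]
After op 2 (RCL M1): stack=[3,0] mem=[0,0,0,0]
After op 3 (pop): stack=[3] mem=[0,0,0,0]
After op 4 (RCL M0): stack=[3,0] mem=[0,0,0,0]
After op 5 (*): stack=[0] mem=[0,0,0,0]
After op 6 (STO M3): stack=[empty] mem=[0,0,0,0]
After op 7 (push 12): stack=[12] mem=[0,0,0,0]
After op 8 (pop): stack=[empty] mem=[0,0,0,0]
After op 9 (push 2): stack=[2] mem=[0,0,0,0]
After op 10 (pop): stack=[empty] mem=[0,0,0,0]
After op 11 (push 7): stack=[7] mem=[0,0,0,0]
After op 12 (push 10): stack=[7,10] mem=[0,0,0,0]
After op 13 (STO M0): stack=[7] mem=[10,0,0,0]
After op 14 (STO M3): stack=[empty] mem=[10,0,0,7]
After op 15 (push 20): stack=[20] mem=[10,0,0,7]
After op 16 (RCL M0): stack=[20,10] mem=[10,0,0,7]

Answer: 10 0 0 7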